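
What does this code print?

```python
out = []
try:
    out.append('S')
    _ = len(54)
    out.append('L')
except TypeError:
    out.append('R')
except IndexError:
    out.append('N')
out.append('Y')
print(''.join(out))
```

Execution trace: 'S' (try body) → 'R' (except TypeError) → 'Y' (after the try/except). Output: SRY

Answer: SRY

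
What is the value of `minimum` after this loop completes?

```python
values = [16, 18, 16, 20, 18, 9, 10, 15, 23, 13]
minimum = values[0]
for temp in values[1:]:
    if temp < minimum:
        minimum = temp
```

Minimum of [16, 18, 16, 20, 18, 9, 10, 15, 23, 13]
`minimum` takes the values: 16 → 9

Answer: 9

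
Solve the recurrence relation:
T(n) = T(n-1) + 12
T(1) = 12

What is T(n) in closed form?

Unrolling: T(n) = T(1) + 12·(n-1) = 12 + 12(n-1) = 12n.

Answer: T(n) = 12n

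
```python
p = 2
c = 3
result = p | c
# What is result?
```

Trace:
`p = 2` → p = 2
`c = 3` → c = 3
`result = p | c` → result = 3
So result = 3

Answer: 3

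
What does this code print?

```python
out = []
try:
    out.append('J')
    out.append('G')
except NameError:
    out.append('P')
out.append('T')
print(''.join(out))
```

Execution trace: 'J' (try body) → 'G' (try body, no exception) → 'T' (after the try/except). Output: JGT

Answer: JGT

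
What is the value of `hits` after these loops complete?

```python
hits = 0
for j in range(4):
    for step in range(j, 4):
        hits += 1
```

Upper triangle: 4 + 3 + ... + 1
`hits` takes the values: 0 → 1 → 2 → 3 → 4 → 5 → 6 → 7 → 8 → 9 → 10

Answer: 10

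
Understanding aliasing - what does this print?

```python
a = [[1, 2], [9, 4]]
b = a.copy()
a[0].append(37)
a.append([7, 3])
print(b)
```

Key concept: shallow copy with nested lists.
Step by step:
`a = [[1, 2], [9, 4]]` → a = [[1, 2], [9, 4]]
`b = a.copy()` → b = [[1, 2], [9, 4]]
`a[0].append(37)` → a = [[1, 2, 37], [9, 4]]; b = [[1, 2, 37], [9, 4]]
`a.append([7, 3])` → a = [[1, 2, 37], [9, 4], [7, 3]]
`print(b)` → prints [[1, 2, 37], [9, 4]]

Answer: [[1, 2, 37], [9, 4]]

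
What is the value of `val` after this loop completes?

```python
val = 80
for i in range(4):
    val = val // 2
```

Halve 4 times: 80 // 2^4 = 5
`val` takes the values: 80 → 40 → 20 → 10 → 5

Answer: 5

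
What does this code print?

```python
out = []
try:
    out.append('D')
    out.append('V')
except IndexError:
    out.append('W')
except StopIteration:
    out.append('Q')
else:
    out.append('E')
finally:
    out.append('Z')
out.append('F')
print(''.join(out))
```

Execution trace: 'D' (try body) → 'V' (try body, no exception) → 'E' (else) → 'Z' (finally) → 'F' (after the try/except). Output: DVEZF

Answer: DVEZF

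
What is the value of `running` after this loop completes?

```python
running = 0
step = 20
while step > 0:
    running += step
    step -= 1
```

Sum 20 down to 1
`running` takes the values: 0 → 20 → 39 → 57 → 74 → 90 → 105 → 119 → 132 → 144 → 155 → 165 → 174 → 182 → 189 → 195 → 200 → 204 → 207 → 209 → 210

Answer: 210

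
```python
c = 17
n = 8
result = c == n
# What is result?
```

Trace:
`c = 17` → c = 17
`n = 8` → n = 8
`result = c == n` → result = False
So result = False

Answer: False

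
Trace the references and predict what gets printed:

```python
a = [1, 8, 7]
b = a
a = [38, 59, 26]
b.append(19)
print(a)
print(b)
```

Key concept: rebinding vs mutation: a is rebound to a new list, b still points at the original.
Step by step:
`a = [1, 8, 7]` → a = [1, 8, 7]
`b = a` → b = [1, 8, 7] (same object as a)
`a = [38, 59, 26]` → a = [38, 59, 26]
`b.append(19)` → b = [1, 8, 7, 19]
`print(a)` → prints [38, 59, 26]
`print(b)` → prints [1, 8, 7, 19]

Answer:
[38, 59, 26]
[1, 8, 7, 19]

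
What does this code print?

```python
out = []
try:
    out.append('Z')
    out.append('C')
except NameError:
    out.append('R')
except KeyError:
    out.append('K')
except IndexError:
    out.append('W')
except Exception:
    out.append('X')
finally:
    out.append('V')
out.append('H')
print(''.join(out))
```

Execution trace: 'Z' (try body) → 'C' (try body, no exception) → 'V' (finally) → 'H' (after the try/except). Output: ZCVH

Answer: ZCVH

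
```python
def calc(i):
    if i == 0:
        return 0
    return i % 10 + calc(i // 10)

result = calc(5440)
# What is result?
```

Sum of digits of 5440: 0 + 4 + 4 + 5 = 13

Answer: 13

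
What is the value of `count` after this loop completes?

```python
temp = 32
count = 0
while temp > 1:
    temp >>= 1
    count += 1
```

Count right shifts until 1
`count` takes the values: 0 → 1 → 2 → 3 → 4 → 5

Answer: 5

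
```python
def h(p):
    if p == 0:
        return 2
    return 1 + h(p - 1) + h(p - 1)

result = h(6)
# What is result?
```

h(p) = 1 + 2·h(p-1), h(0)=2. Closed form: (2+1)·2^6 - 1 = 191.

Answer: 191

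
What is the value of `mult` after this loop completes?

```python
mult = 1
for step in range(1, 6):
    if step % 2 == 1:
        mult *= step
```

Product of odd numbers 1 to 5
`mult` takes the values: 1 → 3 → 15

Answer: 15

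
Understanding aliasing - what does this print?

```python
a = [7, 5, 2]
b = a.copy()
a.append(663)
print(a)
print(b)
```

Key concept: list.copy() creates independent copy.
Step by step:
`a = [7, 5, 2]` → a = [7, 5, 2]
`b = a.copy()` → b = [7, 5, 2]
`a.append(663)` → a = [7, 5, 2, 663]
`print(a)` → prints [7, 5, 2, 663]
`print(b)` → prints [7, 5, 2]

Answer:
[7, 5, 2, 663]
[7, 5, 2]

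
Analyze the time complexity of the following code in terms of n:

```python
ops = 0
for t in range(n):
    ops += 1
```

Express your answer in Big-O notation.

Each loop level contributes: n. Multiplying the contributions gives O(n).

Answer: O(n)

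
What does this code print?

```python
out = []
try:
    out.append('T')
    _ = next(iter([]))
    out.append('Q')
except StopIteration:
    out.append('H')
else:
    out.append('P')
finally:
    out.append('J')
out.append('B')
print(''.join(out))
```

Execution trace: 'T' (try body) → 'H' (except StopIteration) → 'J' (finally) → 'B' (after the try/except). Output: THJB

Answer: THJB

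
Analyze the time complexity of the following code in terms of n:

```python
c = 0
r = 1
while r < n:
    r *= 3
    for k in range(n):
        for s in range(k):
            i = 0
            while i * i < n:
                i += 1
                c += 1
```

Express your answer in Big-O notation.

Each loop level contributes: log n × n × n × √n. Multiplying the contributions gives O(n^2√n log n).

Answer: O(n^2√n log n)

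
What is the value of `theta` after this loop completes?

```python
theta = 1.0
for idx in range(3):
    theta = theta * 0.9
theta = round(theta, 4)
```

Exponential decay: 1.0 * 0.9^3
`theta` takes the values: 1.0 → 0.9 → 0.81 → 0.729

Answer: 0.729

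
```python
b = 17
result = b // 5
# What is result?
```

Trace:
`b = 17` → b = 17
`result = b // 5` → result = 3
So result = 3

Answer: 3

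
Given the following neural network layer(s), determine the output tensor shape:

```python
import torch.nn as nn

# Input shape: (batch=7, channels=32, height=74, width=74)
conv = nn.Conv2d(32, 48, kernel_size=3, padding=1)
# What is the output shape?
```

Input: (7, 32, 74, 74) -> Output: (7, 48, 74, 74)

Answer: (7, 48, 74, 74)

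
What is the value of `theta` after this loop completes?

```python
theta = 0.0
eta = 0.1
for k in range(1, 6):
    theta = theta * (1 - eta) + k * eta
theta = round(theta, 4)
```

Moving average with lr=0.1
`theta` takes the values: 0.0 → 0.1 → 0.29 → 0.561 → 0.9049 → 1.31441 → 1.3144

Answer: 1.3144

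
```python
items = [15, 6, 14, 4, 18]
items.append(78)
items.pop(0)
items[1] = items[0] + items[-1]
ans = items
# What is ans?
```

Trace:
`items = [15, 6, 14, 4, 18]` → items = [15, 6, 14, 4, 18]
`items.append(78)` → items = [15, 6, 14, 4, 18, 78]
`items.pop(0)` → items = [6, 14, 4, 18, 78]
`items[1] = items[0] + items[-1]` → items = [6, 84, 4, 18, 78]
`ans = items` → ans = [6, 84, 4, 18, 78]
So ans = [6, 84, 4, 18, 78]

Answer: [6, 84, 4, 18, 78]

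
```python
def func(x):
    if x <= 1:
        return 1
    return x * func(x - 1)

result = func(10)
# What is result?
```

func(10) = 10 * 9 * 8 * 7 * 6 * 5 * 4 * 3 * 2 * 1 = 3628800

Answer: 3628800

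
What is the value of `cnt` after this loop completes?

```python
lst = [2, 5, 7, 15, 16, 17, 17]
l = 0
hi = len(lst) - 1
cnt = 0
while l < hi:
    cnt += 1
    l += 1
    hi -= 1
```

Iterations until pointers meet (list length 7)
`cnt` takes the values: 0 → 1 → 2 → 3

Answer: 3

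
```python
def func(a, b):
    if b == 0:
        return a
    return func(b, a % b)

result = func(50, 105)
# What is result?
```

func(50, 105) -> func(105, 50) -> func(50, 5) -> func(5, 0) -> 5

Answer: 5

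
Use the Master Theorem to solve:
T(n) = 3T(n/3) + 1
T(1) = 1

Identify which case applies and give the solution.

a=3, b=3, f(n)=1. log_3(3) = 1. Since c=0 < 1, Case 1 applies: T(n) = Θ(n^log_b(a)) = O(n).

Answer: O(n) - Case 1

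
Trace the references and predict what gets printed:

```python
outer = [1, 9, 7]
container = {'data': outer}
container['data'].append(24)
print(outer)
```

Key concept: dict holds reference to list.
Step by step:
`outer = [1, 9, 7]` → outer = [1, 9, 7]
`container = {'data': outer}` → container = {'data': [1, 9, 7]}
`container['data'].append(24)` → outer = [1, 9, 7, 24]; container = {'data': [1, 9, 7, 24]}
`print(outer)` → prints [1, 9, 7, 24]

Answer: [1, 9, 7, 24]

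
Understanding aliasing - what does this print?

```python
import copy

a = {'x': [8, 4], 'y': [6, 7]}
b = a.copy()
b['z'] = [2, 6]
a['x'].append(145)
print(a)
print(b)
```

Key concept: shallow copy of dict with mutable values.
Step by step:
`a = {'x': [8, 4], 'y': [6, 7]}` → a = {'x': [8, 4], 'y': [6, 7]}
`b = a.copy()` → b = {'x': [8, 4], 'y': [6, 7]}
`b['z'] = [2, 6]` → b = {'x': [8, 4], 'y': [6, 7], 'z': [2, 6]}
`a['x'].append(145)` → a = {'x': [8, 4, 145], 'y': [6, 7]}; b = {'x': [8, 4, 145], 'y': [6, 7], 'z': [2, 6]}
`print(a)` → prints {'x': [8, 4, 145], 'y': [6, 7]}
`print(b)` → prints {'x': [8, 4, 145], 'y': [6, 7], 'z': [2, 6]}

Answer:
{'x': [8, 4, 145], 'y': [6, 7]}
{'x': [8, 4, 145], 'y': [6, 7], 'z': [2, 6]}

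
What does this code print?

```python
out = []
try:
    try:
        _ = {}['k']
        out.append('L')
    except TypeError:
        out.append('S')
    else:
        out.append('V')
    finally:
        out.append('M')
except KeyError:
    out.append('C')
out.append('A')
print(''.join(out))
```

Execution trace: 'M' (finally) → 'C' (outer except KeyError) → 'A' (after the try/except). Output: MCA

Answer: MCA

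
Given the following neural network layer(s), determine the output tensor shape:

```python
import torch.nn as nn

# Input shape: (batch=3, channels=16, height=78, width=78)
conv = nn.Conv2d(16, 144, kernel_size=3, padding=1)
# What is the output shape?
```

Input: (3, 16, 78, 78) -> Output: (3, 144, 78, 78)

Answer: (3, 144, 78, 78)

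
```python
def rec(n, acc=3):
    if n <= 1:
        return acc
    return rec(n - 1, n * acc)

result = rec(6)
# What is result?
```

Accumulator trace (n, acc): (6, 3) -> (5, 18) -> (4, 90) -> (3, 360) -> (2, 1080) -> (1, 2160) -> return 2160

Answer: 2160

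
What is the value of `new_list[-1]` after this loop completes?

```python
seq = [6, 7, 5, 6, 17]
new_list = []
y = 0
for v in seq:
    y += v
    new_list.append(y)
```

Cumulative sum ends at 41
`new_list` takes the values: [] → [6] → [6, 13] → [6, 13, 18] → [6, 13, 18, 24] → [6, 13, 18, 24, 41]
So `new_list[-1]` = 41

Answer: 41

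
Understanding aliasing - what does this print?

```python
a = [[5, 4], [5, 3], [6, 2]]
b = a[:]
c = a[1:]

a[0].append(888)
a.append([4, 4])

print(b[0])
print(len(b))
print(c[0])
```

Key concept: slice with nested mutation.
Step by step:
`a = [[5, 4], [5, 3], [6, 2]]` → a = [[5, 4], [5, 3], [6, 2]]
`b = a[:]` → b = [[5, 4], [5, 3], [6, 2]]
`c = a[1:]` → c = [[5, 3], [6, 2]]
`a[0].append(888)` → a = [[5, 4, 888], [5, 3], [6, 2]]; b = [[5, 4, 888], [5, 3], [6, 2]]
`a.append([4, 4])` → a = [[5, 4, 888], [5, 3], [6, 2], [4, 4]]
`print(b[0])` → prints [5, 4, 888]
`print(len(b))` → prints 3
`print(c[0])` → prints [5, 3]

Answer:
[5, 4, 888]
3
[5, 3]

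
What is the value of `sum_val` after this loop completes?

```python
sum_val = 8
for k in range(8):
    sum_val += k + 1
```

Start at 8, add 1 to 8 = 44
`sum_val` takes the values: 8 → 9 → 11 → 14 → 18 → 23 → 29 → 36 → 44

Answer: 44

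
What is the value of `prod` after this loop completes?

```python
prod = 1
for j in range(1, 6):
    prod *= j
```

5! = 120
`prod` takes the values: 1 → 2 → 6 → 24 → 120

Answer: 120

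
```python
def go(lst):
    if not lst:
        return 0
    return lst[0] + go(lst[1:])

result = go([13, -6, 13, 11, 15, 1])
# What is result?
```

13 + (-6) + 13 + 11 + 15 + 1 + 0 = 47

Answer: 47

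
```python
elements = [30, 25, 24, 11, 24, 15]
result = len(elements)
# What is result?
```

Trace:
`elements = [30, 25, 24, 11, 24, 15]` → elements = [30, 25, 24, 11, 24, 15]
`result = len(elements)` → result = 6
So result = 6

Answer: 6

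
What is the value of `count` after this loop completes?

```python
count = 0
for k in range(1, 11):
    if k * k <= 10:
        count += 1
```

Count numbers where k² ≤ 10
`count` takes the values: 0 → 1 → 2 → 3

Answer: 3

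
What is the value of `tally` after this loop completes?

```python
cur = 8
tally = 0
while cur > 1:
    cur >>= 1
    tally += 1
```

Count right shifts until 1
`tally` takes the values: 0 → 1 → 2 → 3

Answer: 3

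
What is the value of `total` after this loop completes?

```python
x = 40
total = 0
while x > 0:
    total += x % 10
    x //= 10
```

Sum digits of 40
`total` takes the values: 0 → 4

Answer: 4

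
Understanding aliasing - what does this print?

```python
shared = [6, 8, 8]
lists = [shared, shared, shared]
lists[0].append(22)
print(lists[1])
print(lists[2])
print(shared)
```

Key concept: list of same reference.
Step by step:
`shared = [6, 8, 8]` → shared = [6, 8, 8]
`lists = [shared, shared, shared]` → lists = [[6, 8, 8], [6, 8, 8], [6, 8, 8]]
`lists[0].append(22)` → shared = [6, 8, 8, 22]; lists = [[6, 8, 8, 22], [6, 8, 8, 22], [6, 8, 8, 22]]
`print(lists[1])` → prints [6, 8, 8, 22]
`print(lists[2])` → prints [6, 8, 8, 22]
`print(shared)` → prints [6, 8, 8, 22]

Answer:
[6, 8, 8, 22]
[6, 8, 8, 22]
[6, 8, 8, 22]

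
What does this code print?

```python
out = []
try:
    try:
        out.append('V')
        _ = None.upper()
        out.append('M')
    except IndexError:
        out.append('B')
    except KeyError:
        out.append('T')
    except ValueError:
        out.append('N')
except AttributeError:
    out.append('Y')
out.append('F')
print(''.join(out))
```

Execution trace: 'V' (try body) → 'Y' (outer except AttributeError) → 'F' (after the try/except). Output: VYF

Answer: VYF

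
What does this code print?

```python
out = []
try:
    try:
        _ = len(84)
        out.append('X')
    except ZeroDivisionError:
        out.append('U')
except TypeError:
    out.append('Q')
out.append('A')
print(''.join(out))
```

Execution trace: 'Q' (outer except TypeError) → 'A' (after the try/except). Output: QA

Answer: QA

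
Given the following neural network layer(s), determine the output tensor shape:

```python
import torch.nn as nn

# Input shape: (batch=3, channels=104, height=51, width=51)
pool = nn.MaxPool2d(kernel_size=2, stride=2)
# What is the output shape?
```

Input: (3, 104, 51, 51) -> Output: (3, 104, 25, 25)

Answer: (3, 104, 25, 25)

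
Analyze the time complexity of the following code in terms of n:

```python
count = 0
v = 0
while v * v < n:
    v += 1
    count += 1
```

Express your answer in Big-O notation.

Each loop level contributes: √n. Multiplying the contributions gives O(√n).

Answer: O(√n)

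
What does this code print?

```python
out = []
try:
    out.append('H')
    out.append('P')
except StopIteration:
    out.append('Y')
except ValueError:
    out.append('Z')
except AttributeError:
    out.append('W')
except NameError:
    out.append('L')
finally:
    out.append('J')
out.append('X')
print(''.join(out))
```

Execution trace: 'H' (try body) → 'P' (try body, no exception) → 'J' (finally) → 'X' (after the try/except). Output: HPJX

Answer: HPJX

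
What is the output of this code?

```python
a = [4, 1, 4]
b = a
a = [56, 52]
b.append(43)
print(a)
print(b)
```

Key concept: rebinding vs mutation: a is rebound to a new list, b still points at the original.
Step by step:
`a = [4, 1, 4]` → a = [4, 1, 4]
`b = a` → b = [4, 1, 4] (same object as a)
`a = [56, 52]` → a = [56, 52]
`b.append(43)` → b = [4, 1, 4, 43]
`print(a)` → prints [56, 52]
`print(b)` → prints [4, 1, 4, 43]

Answer:
[56, 52]
[4, 1, 4, 43]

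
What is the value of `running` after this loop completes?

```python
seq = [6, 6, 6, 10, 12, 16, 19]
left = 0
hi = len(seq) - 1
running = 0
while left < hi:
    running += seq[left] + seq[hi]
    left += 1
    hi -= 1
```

Sum of pairs from ends
`running` takes the values: 0 → 25 → 47 → 65

Answer: 65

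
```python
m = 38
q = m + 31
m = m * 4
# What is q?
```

Trace:
`m = 38` → m = 38
`q = m + 31` → q = 69
`m = m * 4` → m = 152
So q = 69

Answer: 69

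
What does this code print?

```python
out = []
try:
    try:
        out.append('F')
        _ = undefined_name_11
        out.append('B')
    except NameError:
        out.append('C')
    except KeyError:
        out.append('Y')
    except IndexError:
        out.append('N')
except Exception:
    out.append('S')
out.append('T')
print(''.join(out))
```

Execution trace: 'F' (inner try body) → 'C' (inner except NameError) → 'T' (after the try/except). Output: FCT

Answer: FCT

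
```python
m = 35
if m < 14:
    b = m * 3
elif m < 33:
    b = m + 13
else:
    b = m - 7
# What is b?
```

Trace:
`m = 35` → m = 35
`if m < 14: ...` → m < 14 is False, m < 33 is False, take else branch → b = 28
So b = 28

Answer: 28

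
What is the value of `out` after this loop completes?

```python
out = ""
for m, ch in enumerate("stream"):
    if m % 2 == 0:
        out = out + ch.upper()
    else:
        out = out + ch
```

Uppercase even positions in 'stream'
`out` takes the values: "" → "S" → "St" → "StR" → "StRe" → "StReA" → "StReAm"

Answer: "StReAm"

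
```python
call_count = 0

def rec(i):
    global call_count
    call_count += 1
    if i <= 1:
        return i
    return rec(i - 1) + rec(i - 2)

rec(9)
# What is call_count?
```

Calls(i) = 1 + Calls(i-1) + Calls(i-2); Calls(0)=Calls(1)=1. For i=9 this gives 109.

Answer: 109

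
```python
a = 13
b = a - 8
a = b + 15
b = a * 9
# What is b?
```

Trace:
`a = 13` → a = 13
`b = a - 8` → b = 5
`a = b + 15` → a = 20
`b = a * 9` → b = 180
So b = 180

Answer: 180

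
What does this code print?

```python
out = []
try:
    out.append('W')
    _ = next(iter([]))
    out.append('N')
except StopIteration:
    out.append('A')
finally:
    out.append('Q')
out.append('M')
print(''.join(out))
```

Execution trace: 'W' (try body) → 'A' (except StopIteration) → 'Q' (finally) → 'M' (after the try/except). Output: WAQM

Answer: WAQM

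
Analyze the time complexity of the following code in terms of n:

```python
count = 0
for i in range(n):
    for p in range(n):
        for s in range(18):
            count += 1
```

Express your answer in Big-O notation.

Each loop level contributes: n × n × 1. Multiplying the contributions gives O(n^2).

Answer: O(n^2)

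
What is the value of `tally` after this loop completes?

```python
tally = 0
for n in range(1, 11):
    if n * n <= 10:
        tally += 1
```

Count numbers where n² ≤ 10
`tally` takes the values: 0 → 1 → 2 → 3

Answer: 3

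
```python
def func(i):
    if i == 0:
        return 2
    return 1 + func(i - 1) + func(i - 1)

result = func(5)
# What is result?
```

func(i) = 1 + 2·func(i-1), func(0)=2. Closed form: (2+1)·2^5 - 1 = 95.

Answer: 95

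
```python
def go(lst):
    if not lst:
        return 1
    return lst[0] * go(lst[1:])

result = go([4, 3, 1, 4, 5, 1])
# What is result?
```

Product over [4, 3, 1, 4, 5, 1] = 4 * 3 * 1 * 4 * 5 * 1 = 240

Answer: 240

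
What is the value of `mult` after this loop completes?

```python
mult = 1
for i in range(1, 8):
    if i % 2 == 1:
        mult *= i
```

Product of odd numbers 1 to 7
`mult` takes the values: 1 → 3 → 15 → 105

Answer: 105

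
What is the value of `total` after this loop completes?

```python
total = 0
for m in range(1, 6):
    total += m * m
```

Sum of squares 1² to 5² = 55
`total` takes the values: 0 → 1 → 5 → 14 → 30 → 55

Answer: 55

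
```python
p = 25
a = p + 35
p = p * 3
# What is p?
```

Trace:
`p = 25` → p = 25
`a = p + 35` → a = 60
`p = p * 3` → p = 75
So p = 75

Answer: 75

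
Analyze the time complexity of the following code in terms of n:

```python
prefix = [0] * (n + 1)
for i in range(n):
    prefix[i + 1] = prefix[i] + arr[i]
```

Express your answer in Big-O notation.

This is Prefix sum computation. Time complexity: O(n).

Answer: O(n)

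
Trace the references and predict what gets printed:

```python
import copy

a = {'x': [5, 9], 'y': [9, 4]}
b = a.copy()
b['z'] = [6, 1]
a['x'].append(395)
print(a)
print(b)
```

Key concept: shallow copy of dict with mutable values.
Step by step:
`a = {'x': [5, 9], 'y': [9, 4]}` → a = {'x': [5, 9], 'y': [9, 4]}
`b = a.copy()` → b = {'x': [5, 9], 'y': [9, 4]}
`b['z'] = [6, 1]` → b = {'x': [5, 9], 'y': [9, 4], 'z': [6, 1]}
`a['x'].append(395)` → a = {'x': [5, 9, 395], 'y': [9, 4]}; b = {'x': [5, 9, 395], 'y': [9, 4], 'z': [6, 1]}
`print(a)` → prints {'x': [5, 9, 395], 'y': [9, 4]}
`print(b)` → prints {'x': [5, 9, 395], 'y': [9, 4], 'z': [6, 1]}

Answer:
{'x': [5, 9, 395], 'y': [9, 4]}
{'x': [5, 9, 395], 'y': [9, 4], 'z': [6, 1]}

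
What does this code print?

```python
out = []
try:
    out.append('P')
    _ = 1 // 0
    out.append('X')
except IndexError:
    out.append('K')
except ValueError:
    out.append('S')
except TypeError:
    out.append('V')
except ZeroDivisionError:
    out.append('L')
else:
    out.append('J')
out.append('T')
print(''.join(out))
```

Execution trace: 'P' (try body) → 'L' (except ZeroDivisionError) → 'T' (after the try/except). Output: PLT

Answer: PLT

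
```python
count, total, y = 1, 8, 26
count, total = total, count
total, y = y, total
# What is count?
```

Trace:
`count, total, y = 1, 8, 26` → count = 1; total = 8; y = 26
`count, total = total, count` → count = 8; total = 1
`total, y = y, total` → total = 26; y = 1
So count = 8

Answer: 8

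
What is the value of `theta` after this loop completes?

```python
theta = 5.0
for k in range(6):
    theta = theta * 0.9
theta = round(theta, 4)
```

Exponential decay: 5.0 * 0.9^6
`theta` takes the values: 5.0 → 4.5 → 4.05 → 3.645 → 3.2805 → 2.95245 → 2.657205 → 2.6572

Answer: 2.6572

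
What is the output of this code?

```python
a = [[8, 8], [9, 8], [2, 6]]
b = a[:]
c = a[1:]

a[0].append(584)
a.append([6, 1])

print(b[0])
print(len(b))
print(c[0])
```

Key concept: slice with nested mutation.
Step by step:
`a = [[8, 8], [9, 8], [2, 6]]` → a = [[8, 8], [9, 8], [2, 6]]
`b = a[:]` → b = [[8, 8], [9, 8], [2, 6]]
`c = a[1:]` → c = [[9, 8], [2, 6]]
`a[0].append(584)` → a = [[8, 8, 584], [9, 8], [2, 6]]; b = [[8, 8, 584], [9, 8], [2, 6]]
`a.append([6, 1])` → a = [[8, 8, 584], [9, 8], [2, 6], [6, 1]]
`print(b[0])` → prints [8, 8, 584]
`print(len(b))` → prints 3
`print(c[0])` → prints [9, 8]

Answer:
[8, 8, 584]
3
[9, 8]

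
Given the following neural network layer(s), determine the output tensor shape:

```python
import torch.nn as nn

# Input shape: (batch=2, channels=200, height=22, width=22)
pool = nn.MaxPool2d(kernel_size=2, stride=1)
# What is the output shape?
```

Input: (2, 200, 22, 22) -> Output: (2, 200, 21, 21)

Answer: (2, 200, 21, 21)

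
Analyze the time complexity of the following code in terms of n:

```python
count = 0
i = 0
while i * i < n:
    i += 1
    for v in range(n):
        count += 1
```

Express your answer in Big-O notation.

Each loop level contributes: √n × n. Multiplying the contributions gives O(n√n).

Answer: O(n√n)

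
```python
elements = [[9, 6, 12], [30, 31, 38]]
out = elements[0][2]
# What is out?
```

Trace:
`elements = [[9, 6, 12], [30, 31, 38]]` → elements = [[9, 6, 12], [30, 31, 38]]
`out = elements[0][2]` → out = 12
So out = 12

Answer: 12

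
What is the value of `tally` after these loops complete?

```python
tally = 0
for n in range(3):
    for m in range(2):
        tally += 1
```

3 * 2 = 6
`tally` takes the values: 0 → 1 → 2 → 3 → 4 → 5 → 6

Answer: 6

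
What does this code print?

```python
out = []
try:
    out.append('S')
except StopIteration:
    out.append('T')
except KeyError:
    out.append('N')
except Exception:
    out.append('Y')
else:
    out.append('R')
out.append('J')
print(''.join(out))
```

Execution trace: 'S' (try body, no exception) → 'R' (else) → 'J' (after the try/except). Output: SRJ

Answer: SRJ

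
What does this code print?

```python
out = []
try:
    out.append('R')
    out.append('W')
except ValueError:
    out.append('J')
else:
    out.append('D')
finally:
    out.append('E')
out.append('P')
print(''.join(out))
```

Execution trace: 'R' (try body) → 'W' (try body, no exception) → 'D' (else) → 'E' (finally) → 'P' (after the try/except). Output: RWDEP

Answer: RWDEP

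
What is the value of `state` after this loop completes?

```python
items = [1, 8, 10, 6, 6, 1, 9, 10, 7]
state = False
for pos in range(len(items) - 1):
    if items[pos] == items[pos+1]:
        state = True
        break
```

Check consecutive duplicates in [1, 8, 10, 6, 6, 1, 9, 10, 7]
`state` takes the values: False → True

Answer: True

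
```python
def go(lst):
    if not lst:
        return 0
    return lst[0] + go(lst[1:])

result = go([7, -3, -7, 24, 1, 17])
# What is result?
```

7 + (-3) + (-7) + 24 + 1 + 17 + 0 = 39

Answer: 39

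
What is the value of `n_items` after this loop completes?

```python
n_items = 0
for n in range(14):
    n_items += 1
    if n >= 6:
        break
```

Loop breaks when n reaches 6, n_items is 7
`n_items` takes the values: 0 → 1 → 2 → 3 → 4 → 5 → 6 → 7

Answer: 7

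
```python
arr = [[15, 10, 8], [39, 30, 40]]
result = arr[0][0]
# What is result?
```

Trace:
`arr = [[15, 10, 8], [39, 30, 40]]` → arr = [[15, 10, 8], [39, 30, 40]]
`result = arr[0][0]` → result = 15
So result = 15

Answer: 15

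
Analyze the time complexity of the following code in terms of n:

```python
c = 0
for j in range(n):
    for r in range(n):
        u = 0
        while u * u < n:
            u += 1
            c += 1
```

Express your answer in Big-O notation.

Each loop level contributes: n × n × √n. Multiplying the contributions gives O(n^2√n).

Answer: O(n^2√n)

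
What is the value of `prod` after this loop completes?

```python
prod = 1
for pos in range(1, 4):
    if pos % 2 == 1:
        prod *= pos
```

Product of odd numbers 1 to 3
`prod` takes the values: 1 → 3

Answer: 3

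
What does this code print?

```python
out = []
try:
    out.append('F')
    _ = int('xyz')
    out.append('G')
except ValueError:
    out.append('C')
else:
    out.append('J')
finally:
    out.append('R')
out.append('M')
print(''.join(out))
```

Execution trace: 'F' (try body) → 'C' (except ValueError) → 'R' (finally) → 'M' (after the try/except). Output: FCRM

Answer: FCRM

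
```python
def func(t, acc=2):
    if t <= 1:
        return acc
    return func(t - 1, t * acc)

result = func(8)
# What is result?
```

Accumulator trace (n, acc): (8, 2) -> (7, 16) -> (6, 112) -> (5, 672) -> (4, 3360) -> (3, 13440) -> (2, 40320) -> (1, 80640) -> return 80640

Answer: 80640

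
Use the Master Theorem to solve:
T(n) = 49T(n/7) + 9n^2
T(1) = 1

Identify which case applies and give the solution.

a=49, b=7, f(n)=9n^2. log_7(49) = 2. Since c=2 = 2, Case 2 applies: T(n) = Θ(n^log_b(a) · log n) = O(n^2 log n).

Answer: O(n^2 log n) - Case 2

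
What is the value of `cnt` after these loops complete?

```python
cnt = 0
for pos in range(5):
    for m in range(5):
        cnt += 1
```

5 * 5 = 25
`cnt` takes the values: 0 → 1 → 2 → 3 → 4 → 5 → 6 → 7 → 8 → 9 → 10 → 11 → 12 → 13 → 14 → 15 → 16 → 17 → 18 → 19 → 20 → 21 → 22 → 23 → 24 → 25

Answer: 25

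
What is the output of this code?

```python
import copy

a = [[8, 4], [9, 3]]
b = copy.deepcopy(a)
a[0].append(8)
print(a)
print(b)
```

Key concept: deep copy is fully independent.
Step by step:
`a = [[8, 4], [9, 3]]` → a = [[8, 4], [9, 3]]
`b = copy.deepcopy(a)` → b = [[8, 4], [9, 3]]
`a[0].append(8)` → a = [[8, 4, 8], [9, 3]]
`print(a)` → prints [[8, 4, 8], [9, 3]]
`print(b)` → prints [[8, 4], [9, 3]]

Answer:
[[8, 4, 8], [9, 3]]
[[8, 4], [9, 3]]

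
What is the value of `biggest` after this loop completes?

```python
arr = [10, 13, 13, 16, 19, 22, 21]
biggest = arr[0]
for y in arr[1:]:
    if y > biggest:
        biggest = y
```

Maximum of [10, 13, 13, 16, 19, 22, 21]
`biggest` takes the values: 10 → 13 → 16 → 19 → 22

Answer: 22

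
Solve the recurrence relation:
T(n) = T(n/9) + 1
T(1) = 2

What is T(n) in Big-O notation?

Each step divides n by 9 and adds 1. After log_9(n) steps we reach T(1)=2. So T(n) = 1·log_9(n) + 2 = O(log n).

Answer: O(log n)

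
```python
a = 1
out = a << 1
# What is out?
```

Trace:
`a = 1` → a = 1
`out = a << 1` → out = 2
So out = 2

Answer: 2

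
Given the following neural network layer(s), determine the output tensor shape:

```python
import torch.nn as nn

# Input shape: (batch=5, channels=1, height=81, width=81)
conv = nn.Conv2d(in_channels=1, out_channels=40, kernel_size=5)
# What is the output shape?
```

Input: (5, 1, 81, 81) -> Output: (5, 40, 77, 77)

Answer: (5, 40, 77, 77)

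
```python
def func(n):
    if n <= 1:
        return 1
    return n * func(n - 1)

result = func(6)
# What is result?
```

func(6) = 6 * 5 * 4 * 3 * 2 * 1 = 720

Answer: 720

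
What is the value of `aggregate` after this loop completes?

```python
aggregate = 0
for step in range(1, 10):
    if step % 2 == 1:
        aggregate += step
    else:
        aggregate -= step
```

Add odd, subtract even
`aggregate` takes the values: 0 → 1 → -1 → 2 → -2 → 3 → -3 → 4 → -4 → 5

Answer: 5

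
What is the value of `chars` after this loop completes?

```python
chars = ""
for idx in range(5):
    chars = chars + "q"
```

Repeat 'q' 5 times
`chars` takes the values: "" → "q" → "qq" → "qqq" → "qqqq" → "qqqqq"

Answer: "qqqqq"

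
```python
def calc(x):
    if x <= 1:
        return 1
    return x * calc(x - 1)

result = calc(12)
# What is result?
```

calc(12) = 12 * 11 * 10 * 9 * 8 * 7 * 6 * 5 * 4 * 3 * 2 * 1 = 479001600

Answer: 479001600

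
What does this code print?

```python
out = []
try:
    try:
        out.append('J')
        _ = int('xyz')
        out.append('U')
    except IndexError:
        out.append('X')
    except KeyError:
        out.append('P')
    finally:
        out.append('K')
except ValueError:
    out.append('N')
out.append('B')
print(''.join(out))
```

Execution trace: 'J' (try body) → 'K' (finally) → 'N' (outer except ValueError) → 'B' (after the try/except). Output: JKNB

Answer: JKNB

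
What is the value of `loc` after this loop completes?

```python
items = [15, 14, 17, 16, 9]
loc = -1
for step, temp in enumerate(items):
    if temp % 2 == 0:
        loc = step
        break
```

First even number index in [15, 14, 17, 16, 9]
`loc` takes the values: -1 → 1

Answer: 1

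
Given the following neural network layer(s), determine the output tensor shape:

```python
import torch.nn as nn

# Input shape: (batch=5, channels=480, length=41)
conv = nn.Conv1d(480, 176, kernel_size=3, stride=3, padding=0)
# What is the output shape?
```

Input: (5, 480, 41) -> Output: (5, 176, 13)

Answer: (5, 176, 13)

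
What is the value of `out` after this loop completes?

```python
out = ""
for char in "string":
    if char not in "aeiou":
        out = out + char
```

Remove vowels from 'string'
`out` takes the values: "" → "s" → "st" → "str" → "strn" → "strng"

Answer: "strng"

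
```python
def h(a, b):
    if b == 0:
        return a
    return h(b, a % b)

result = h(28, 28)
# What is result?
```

h(28, 28) -> h(28, 0) -> 28

Answer: 28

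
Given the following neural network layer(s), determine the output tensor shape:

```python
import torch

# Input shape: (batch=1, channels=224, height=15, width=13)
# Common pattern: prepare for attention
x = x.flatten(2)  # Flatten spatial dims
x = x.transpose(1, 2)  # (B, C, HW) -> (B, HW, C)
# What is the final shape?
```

Input: (1, 224, 15, 13) -> after flatten(2): (1, 224, 195) -> Output: (1, 195, 224)

Answer: (1, 195, 224)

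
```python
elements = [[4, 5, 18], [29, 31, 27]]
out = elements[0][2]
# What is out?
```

Trace:
`elements = [[4, 5, 18], [29, 31, 27]]` → elements = [[4, 5, 18], [29, 31, 27]]
`out = elements[0][2]` → out = 18
So out = 18

Answer: 18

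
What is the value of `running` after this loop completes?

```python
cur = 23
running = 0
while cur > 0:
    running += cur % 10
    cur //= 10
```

Sum digits of 23
`running` takes the values: 0 → 3 → 5

Answer: 5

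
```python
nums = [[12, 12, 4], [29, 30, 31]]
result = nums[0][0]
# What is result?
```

Trace:
`nums = [[12, 12, 4], [29, 30, 31]]` → nums = [[12, 12, 4], [29, 30, 31]]
`result = nums[0][0]` → result = 12
So result = 12

Answer: 12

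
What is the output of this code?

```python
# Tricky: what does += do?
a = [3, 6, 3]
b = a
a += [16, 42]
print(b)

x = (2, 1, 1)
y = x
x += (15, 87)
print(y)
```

Key concept: += behavior differs for mutable vs immutable.
Step by step:
`a = [3, 6, 3]` → a = [3, 6, 3]
`b = a` → b = [3, 6, 3] (same object as a)
`a += [16, 42]` → a = [3, 6, 3, 16, 42] (same object as b); b = [3, 6, 3, 16, 42] (same object as a)
`print(b)` → prints [3, 6, 3, 16, 42]
`x = (2, 1, 1)` → x = (2, 1, 1)
`y = x` → y = (2, 1, 1)
`x += (15, 87)` → x = (2, 1, 1, 15, 87)
`print(y)` → prints (2, 1, 1)

Answer:
[3, 6, 3, 16, 42]
(2, 1, 1)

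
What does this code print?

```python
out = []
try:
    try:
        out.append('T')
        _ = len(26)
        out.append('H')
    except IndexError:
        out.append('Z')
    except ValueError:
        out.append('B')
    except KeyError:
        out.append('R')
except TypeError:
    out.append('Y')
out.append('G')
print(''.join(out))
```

Execution trace: 'T' (inner try body) → 'Y' (outer except TypeError) → 'G' (after the try/except). Output: TYG

Answer: TYG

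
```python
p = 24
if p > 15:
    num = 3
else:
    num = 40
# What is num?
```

Trace:
`p = 24` → p = 24
`if p > 15: ...` → p > 15 is True → num = 3
So num = 3

Answer: 3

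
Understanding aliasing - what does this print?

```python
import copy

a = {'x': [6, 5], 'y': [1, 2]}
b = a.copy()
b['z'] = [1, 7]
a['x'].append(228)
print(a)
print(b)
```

Key concept: shallow copy of dict with mutable values.
Step by step:
`a = {'x': [6, 5], 'y': [1, 2]}` → a = {'x': [6, 5], 'y': [1, 2]}
`b = a.copy()` → b = {'x': [6, 5], 'y': [1, 2]}
`b['z'] = [1, 7]` → b = {'x': [6, 5], 'y': [1, 2], 'z': [1, 7]}
`a['x'].append(228)` → a = {'x': [6, 5, 228], 'y': [1, 2]}; b = {'x': [6, 5, 228], 'y': [1, 2], 'z': [1, 7]}
`print(a)` → prints {'x': [6, 5, 228], 'y': [1, 2]}
`print(b)` → prints {'x': [6, 5, 228], 'y': [1, 2], 'z': [1, 7]}

Answer:
{'x': [6, 5, 228], 'y': [1, 2]}
{'x': [6, 5, 228], 'y': [1, 2], 'z': [1, 7]}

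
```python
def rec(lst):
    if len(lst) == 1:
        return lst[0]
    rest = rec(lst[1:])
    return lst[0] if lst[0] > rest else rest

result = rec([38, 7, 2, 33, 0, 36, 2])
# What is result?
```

Recursive max over [38, 7, 2, 33, 0, 36, 2] = 38

Answer: 38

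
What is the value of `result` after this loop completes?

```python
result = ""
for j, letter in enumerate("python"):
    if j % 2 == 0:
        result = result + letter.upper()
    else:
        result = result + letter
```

Uppercase even positions in 'python'
`result` takes the values: "" → "P" → "Py" → "PyT" → "PyTh" → "PyThO" → "PyThOn"

Answer: "PyThOn"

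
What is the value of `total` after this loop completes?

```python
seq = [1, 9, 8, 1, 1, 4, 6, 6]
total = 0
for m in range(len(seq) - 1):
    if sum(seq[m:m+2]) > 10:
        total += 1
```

Count windows with sum > 10
`total` takes the values: 0 → 1 → 2

Answer: 2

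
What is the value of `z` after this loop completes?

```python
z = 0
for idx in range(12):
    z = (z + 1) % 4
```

Increment mod 4, 12 times = 0
`z` takes the values: 0 → 1 → 2 → 3 → 0 → 1 → 2 → 3 → 0 → 1 → 2 → 3 → 0

Answer: 0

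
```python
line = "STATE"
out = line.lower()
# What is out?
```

Trace:
`line = "STATE"` → line = 'STATE'
`out = line.lower()` → out = 'state'
So out = 'state'

Answer: 'state'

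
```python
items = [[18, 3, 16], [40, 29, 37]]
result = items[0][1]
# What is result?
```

Trace:
`items = [[18, 3, 16], [40, 29, 37]]` → items = [[18, 3, 16], [40, 29, 37]]
`result = items[0][1]` → result = 3
So result = 3

Answer: 3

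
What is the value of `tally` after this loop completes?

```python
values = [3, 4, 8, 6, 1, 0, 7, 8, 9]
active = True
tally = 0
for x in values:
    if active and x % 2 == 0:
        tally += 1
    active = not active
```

Count even values at even positions
`tally` takes the values: 0 → 1

Answer: 1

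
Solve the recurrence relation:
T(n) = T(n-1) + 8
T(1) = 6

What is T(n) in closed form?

Unrolling: T(n) = T(1) + 8·(n-1) = 6 + 8(n-1) = 8n - 2.

Answer: T(n) = 8n - 2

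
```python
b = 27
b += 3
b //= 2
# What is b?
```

Trace:
`b = 27` → b = 27
`b += 3` → b = 30
`b //= 2` → b = 15
So b = 15

Answer: 15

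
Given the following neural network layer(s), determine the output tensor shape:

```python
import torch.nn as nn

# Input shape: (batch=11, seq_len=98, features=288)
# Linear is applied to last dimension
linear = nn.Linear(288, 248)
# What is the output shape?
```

Input: (11, 98, 288) -> Output: (11, 98, 248)

Answer: (11, 98, 248)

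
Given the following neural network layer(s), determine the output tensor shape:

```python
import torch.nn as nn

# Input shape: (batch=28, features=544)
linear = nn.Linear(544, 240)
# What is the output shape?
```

Input: (28, 544) -> Output: (28, 240)

Answer: (28, 240)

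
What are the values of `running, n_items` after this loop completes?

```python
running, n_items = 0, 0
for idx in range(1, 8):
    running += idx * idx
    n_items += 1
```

Sum of squares and count
`running, n_items` takes the values: (0, 0) → (1, 0) → (1, 1) → (5, 1) → (5, 2) → (14, 2) → (14, 3) → (30, 3) → (30, 4) → (55, 4) → (55, 5) → (91, 5) → (91, 6) → (140, 6) → (140, 7)

Answer: 140, 7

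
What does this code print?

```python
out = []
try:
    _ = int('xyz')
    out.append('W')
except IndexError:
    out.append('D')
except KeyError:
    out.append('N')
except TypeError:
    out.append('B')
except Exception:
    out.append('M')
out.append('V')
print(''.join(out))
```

Execution trace: 'M' (except Exception) → 'V' (after the try/except). Output: MV

Answer: MV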